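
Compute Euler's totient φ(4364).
φ is multiplicative, with φ(p^e) = p^e − p^(e−1). Factorise 4364 = 2^2 · 1091. Then
  φ(4364) = (2^2 − 2^1) · (1091 − 1) = 2 · 1090 = 2180.

Final answer: φ(4364) = 2180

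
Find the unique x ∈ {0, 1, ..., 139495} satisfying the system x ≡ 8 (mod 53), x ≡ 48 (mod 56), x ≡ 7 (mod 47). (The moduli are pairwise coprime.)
x ≡ 99224 (mod 139496); the representative in [0, 139496) is 99224

The moduli 53, 56, 47 are pairwise coprime, so by the CRT there is a unique solution mod 53·56·47 = 139496.
Solve by successive substitution. Start with x ≡ 8 (mod 53).
  Combine with x ≡ 48 (mod 56): write x = 8 + 53·t and require 8 + 53·t ≡ 48 (mod 56), i.e. 53·t ≡ 48 − 8 ≡ 40 (mod 56). Since 53^(−1) ≡ 37 (mod 56), t ≡ 37·40 ≡ 24 (mod 56). So x ≡ 8 + 53·24 = 1280 (mod 2968).
  Combine with x ≡ 7 (mod 47): write x = 1280 + 2968·t and require 1280 + 2968·t ≡ 7 (mod 47), i.e. 2968·t ≡ 7 − 1280 ≡ 43 (mod 47). Since 2968^(−1) ≡ 27 (mod 47) (2968 ≡ 7 (mod 47)), t ≡ 27·43 ≡ 33 (mod 47). So x ≡ 1280 + 2968·33 = 99224 (mod 139496).
Unique solution in [0, 139496): x = 99224.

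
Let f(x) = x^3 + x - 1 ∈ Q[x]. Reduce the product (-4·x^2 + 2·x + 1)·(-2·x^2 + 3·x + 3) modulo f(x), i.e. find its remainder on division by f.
a · b ≡ -16·x^2 + 33·x - 13 (mod f(x))

First multiply in Q[x] without reducing: a · b = 8·x^4 - 16·x^3 - 8·x^2 + 9·x + 3. Now divide by f(x) = x^3 + x - 1, eliminating the leading term at each step:
  leading term 8·x^4: subtract (8·x)·f(x) = 8·x^4 + 8·x^2 - 8·x, leaving -16·x^3 - 16·x^2 + 17·x + 3
  leading term -16·x^3: subtract (-16)·f(x) = -16·x^3 - 16·x + 16, leaving -16·x^2 + 33·x - 13
The degree is now < 3, so this is the remainder. Hence a · b ≡ -16·x^2 + 33·x - 13 in Q[x]/(f).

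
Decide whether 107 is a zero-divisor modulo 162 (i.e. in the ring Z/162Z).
NO

gcd(107, 162) = 1, so 107 is a unit in Z/162Z (it has a multiplicative inverse). A unit cannot be a zero-divisor: if 107·b ≡ 0 then multiplying both sides by 107^(−1) gives b ≡ 0. So 107 is not a zero-divisor.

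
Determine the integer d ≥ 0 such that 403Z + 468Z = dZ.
In the PID Z, (a, b) is generated by gcd(a, b). Compute gcd(468, 403) with the extended Euclidean algorithm, tracking rows (r, s, t) with s·468 + t·403 = r:
  row A: (468, 1, 0)   [1·468 + 0·403 = 468]
  row B: (403, 0, 1)   [0·468 + 1·403 = 403]
  468 = 1·403 + 65   → row C = row A − 1·row B = (65, 1, −1)   [check: 1·468 − 1·403 = 65]
  403 = 6·65 + 13   → row D = row B − 6·row C = (13, −6, 7)   [check: −6·468 + 7·403 = 13]
  65 = 5·13 + 0   → remainder 0, stop. gcd = 13 (last nonzero row D).
So gcd(403, 468) = 13, with Bézout identity −6·468 + 7·403 = 13. Containment (⊇): the Bézout identity exhibits 13 as an element of (403, 468), giving (13) ⊆ (403, 468). Containment (⊆): since 13 | 403 and 13 | 468 (403 = 13·31, 468 = 13·36), every Z-linear combination of 403 and 468 is divisible by 13, so (403, 468) ⊆ (13). Therefore (403, 468) = (13), d = 13.

Final answer: (403, 468) = (13); d = 13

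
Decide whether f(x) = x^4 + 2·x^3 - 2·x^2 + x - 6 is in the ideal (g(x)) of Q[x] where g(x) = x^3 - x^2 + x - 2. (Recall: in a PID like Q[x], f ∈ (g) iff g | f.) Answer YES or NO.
In Q[x] the ideal (g) consists of all multiples of g, so f ∈ (g) iff g | f, i.e. iff the remainder of f on division by g is 0. Divide f by g (g is monic, so eliminate the leading term of the running remainder at each step):
  leading term x^4: subtract (x)·g(x) = x^4 - x^3 + x^2 - 2·x, leaving 3·x^3 - 3·x^2 + 3·x - 6
  leading term 3·x^3: subtract (3)·g(x) = 3·x^3 - 3·x^2 + 3·x - 6, leaving 0
The remainder is 0, so f(x) = g(x) · h(x) with h(x) = x + 3. Hence g | f, i.e. f ∈ (g).

Final answer: YES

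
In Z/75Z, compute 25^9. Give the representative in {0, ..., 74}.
Use repeated squaring. Binary(9) = 1001. Walk through the bits of the exponent 9 left-to-right: at each bit after the leading one, square the running value, then multiply by 25 if the bit is 1 (always reducing mod 75):
  bit 1 = 1 (leading): start with 25.
  bit 2 = 0: square 25^2 = 625 ≡ 25 (mod 75).
  bit 3 = 0: square 25^2 = 625 ≡ 25 (mod 75).
  bit 4 = 1: square 25^2 = 625 ≡ 25; bit is 1, so multiply 25·25 = 625 ≡ 25 (mod 75).
Final value: 25^9 ≡ 25 (mod 75).

Final answer: 25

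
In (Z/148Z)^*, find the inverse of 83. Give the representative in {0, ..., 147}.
83^(−1) ≡ 107 (mod 148)

Apply the extended Euclidean algorithm to (148, 83), tracking rows (r, s, t) with s·148 + t·83 = r. Each division r_prev = q·r_cur + r_new produces the new row as (previous row) − q·(current row):
  row A: (148, 1, 0)   [1·148 + 0·83 = 148]
  row B: (83, 0, 1)   [0·148 + 1·83 = 83]
  148 = 1·83 + 65   → row C = row A − 1·row B = (65, 1, −1)   [check: 1·148 − 1·83 = 65]
  83 = 1·65 + 18   → row D = row B − 1·row C = (18, −1, 2)   [check: −1·148 + 2·83 = 18]
  65 = 3·18 + 11   → row E = row C − 3·row D = (11, 4, −7)   [check: 4·148 − 7·83 = 11]
  18 = 1·11 + 7   → row F = row D − 1·row E = (7, −5, 9)   [check: −5·148 + 9·83 = 7]
  11 = 1·7 + 4   → row G = row E − 1·row F = (4, 9, −16)   [check: 9·148 − 16·83 = 4]
  7 = 1·4 + 3   → row H = row F − 1·row G = (3, −14, 25)   [check: −14·148 + 25·83 = 3]
  4 = 1·3 + 1   → row I = row G − 1·row H = (1, 23, −41)   [check: 23·148 − 41·83 = 1]
  3 = 3·1 + 0   → remainder 0, stop. gcd = 1 (last nonzero row I).
The gcd is 1, so 83 is invertible mod 148. The last nonzero row gives 23·148 − 41·83 = 1, so t = −41. So 83^(−1) ≡ −41 ≡ 107 (mod 148). Verify: 83 · 107 = 8881 ≡ 1 (mod 148). ✓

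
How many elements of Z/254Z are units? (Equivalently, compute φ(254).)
Z/254Z has φ(254) = 126 units

An element a ∈ Z/254Z is a unit iff gcd(a, 254) = 1, so the number of units is φ(254). φ is multiplicative, with φ(p^e) = p^e − p^(e−1). Factorise 254 = 2 · 127. Then
  φ(254) = (2 − 1) · (127 − 1) = 1 · 126 = 126.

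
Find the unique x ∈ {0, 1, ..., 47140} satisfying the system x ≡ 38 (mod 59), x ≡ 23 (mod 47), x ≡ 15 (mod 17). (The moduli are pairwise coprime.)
The moduli 59, 47, 17 are pairwise coprime, so by the CRT there is a unique solution mod 59·47·17 = 47141.
Solve by successive substitution. Start with x ≡ 38 (mod 59).
  Combine with x ≡ 23 (mod 47): write x = 38 + 59·t and require 38 + 59·t ≡ 23 (mod 47), i.e. 59·t ≡ 23 − 38 ≡ 32 (mod 47). Since 59^(−1) ≡ 4 (mod 47) (59 ≡ 12 (mod 47)), t ≡ 4·32 ≡ 34 (mod 47). So x ≡ 38 + 59·34 = 2044 (mod 2773).
  Combine with x ≡ 15 (mod 17): write x = 2044 + 2773·t and require 2044 + 2773·t ≡ 15 (mod 17), i.e. 2773·t ≡ 15 − 2044 ≡ 11 (mod 17). Since 2773^(−1) ≡ 9 (mod 17) (2773 ≡ 2 (mod 17)), t ≡ 9·11 ≡ 14 (mod 17). So x ≡ 2044 + 2773·14 = 40866 (mod 47141).
Unique solution in [0, 47141): x = 40866.

Final answer: x ≡ 40866 (mod 47141); the representative in [0, 47141) is 40866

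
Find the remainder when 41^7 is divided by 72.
Use repeated squaring. Binary(7) = 111. Walk through the bits of the exponent 7 left-to-right: at each bit after the leading one, square the running value, then multiply by 41 if the bit is 1 (always reducing mod 72):
  bit 1 = 1 (leading): start with 41.
  bit 2 = 1: square 41^2 = 1681 ≡ 25; bit is 1, so multiply 25·41 = 1025 ≡ 17 (mod 72).
  bit 3 = 1: square 17^2 = 289 ≡ 1; bit is 1, so multiply 1·41 = 41 (mod 72).
Final value: 41^7 ≡ 41 (mod 72).

Final answer: 41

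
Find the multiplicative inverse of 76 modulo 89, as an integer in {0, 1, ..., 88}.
Apply the extended Euclidean algorithm to (89, 76), tracking rows (r, s, t) with s·89 + t·76 = r. Each division r_prev = q·r_cur + r_new produces the new row as (previous row) − q·(current row):
  row A: (89, 1, 0)   [1·89 + 0·76 = 89]
  row B: (76, 0, 1)   [0·89 + 1·76 = 76]
  89 = 1·76 + 13   → row C = row A − 1·row B = (13, 1, −1)   [check: 1·89 − 1·76 = 13]
  76 = 5·13 + 11   → row D = row B − 5·row C = (11, −5, 6)   [check: −5·89 + 6·76 = 11]
  13 = 1·11 + 2   → row E = row C − 1·row D = (2, 6, −7)   [check: 6·89 − 7·76 = 2]
  11 = 5·2 + 1   → row F = row D − 5·row E = (1, −35, 41)   [check: −35·89 + 41·76 = 1]
  2 = 2·1 + 0   → remainder 0, stop. gcd = 1 (last nonzero row F).
The gcd is 1, so 76 is invertible mod 89. The last nonzero row gives −35·89 + 41·76 = 1, so t = 41. So 76^(−1) ≡ 41 (mod 89). Verify: 76 · 41 = 3116 ≡ 1 (mod 89). ✓

Final answer: 76^(−1) ≡ 41 (mod 89)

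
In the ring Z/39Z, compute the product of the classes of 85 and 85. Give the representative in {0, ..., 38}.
10

Reduce the factors first: 85 ≡ 7, 85 ≡ 7 (mod 39), so 85 · 85 ≡ 7 · 7 (mod 39). 7 · 7 = 49. Dividing by 39: 49 = 1·39 + 10. So (85 · 85) mod 39 = 10.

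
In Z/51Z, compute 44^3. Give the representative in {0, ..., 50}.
14

Use repeated squaring. Binary(3) = 11. Walk through the bits of the exponent 3 left-to-right: at each bit after the leading one, square the running value, then multiply by 44 if the bit is 1 (always reducing mod 51):
  bit 1 = 1 (leading): start with 44.
  bit 2 = 1: square 44^2 = 1936 ≡ 49; bit is 1, so multiply 49·44 = 2156 ≡ 14 (mod 51).
Final value: 44^3 ≡ 14 (mod 51).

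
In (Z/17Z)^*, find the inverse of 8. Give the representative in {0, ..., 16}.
8^(−1) ≡ 15 (mod 17)

Apply the extended Euclidean algorithm to (17, 8), tracking rows (r, s, t) with s·17 + t·8 = r. Each division r_prev = q·r_cur + r_new produces the new row as (previous row) − q·(current row):
  row A: (17, 1, 0)   [1·17 + 0·8 = 17]
  row B: (8, 0, 1)   [0·17 + 1·8 = 8]
  17 = 2·8 + 1   → row C = row A − 2·row B = (1, 1, −2)   [check: 1·17 − 2·8 = 1]
  8 = 8·1 + 0   → remainder 0, stop. gcd = 1 (last nonzero row C).
The gcd is 1, so 8 is invertible mod 17. The last nonzero row gives 1·17 − 2·8 = 1, so t = −2. So 8^(−1) ≡ −2 ≡ 15 (mod 17). Verify: 8 · 15 = 120 ≡ 1 (mod 17). ✓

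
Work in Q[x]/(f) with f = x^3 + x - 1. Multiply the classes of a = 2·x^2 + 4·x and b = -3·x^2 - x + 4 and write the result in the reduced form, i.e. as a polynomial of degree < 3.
a · b ≡ 10·x^2 + 24·x - 14 (mod f(x))

First multiply in Q[x] without reducing: a · b = -6·x^4 - 14·x^3 + 4·x^2 + 16·x. Now divide by f(x) = x^3 + x - 1, eliminating the leading term at each step:
  leading term -6·x^4: subtract (-6·x)·f(x) = -6·x^4 - 6·x^2 + 6·x, leaving -14·x^3 + 10·x^2 + 10·x
  leading term -14·x^3: subtract (-14)·f(x) = -14·x^3 - 14·x + 14, leaving 10·x^2 + 24·x - 14
The degree is now < 3, so this is the remainder. Hence a · b ≡ 10·x^2 + 24·x - 14 in Q[x]/(f).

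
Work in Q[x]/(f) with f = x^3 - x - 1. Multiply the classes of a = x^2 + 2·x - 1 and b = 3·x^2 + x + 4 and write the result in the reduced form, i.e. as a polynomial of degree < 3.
First multiply in Q[x] without reducing: a · b = 3·x^4 + 7·x^3 + 3·x^2 + 7·x - 4. Now divide by f(x) = x^3 - x - 1, eliminating the leading term at each step:
  leading term 3·x^4: subtract (3·x)·f(x) = 3·x^4 - 3·x^2 - 3·x, leaving 7·x^3 + 6·x^2 + 10·x - 4
  leading term 7·x^3: subtract (7)·f(x) = 7·x^3 - 7·x - 7, leaving 6·x^2 + 17·x + 3
The degree is now < 3, so this is the remainder. Hence a · b ≡ 6·x^2 + 17·x + 3 in Q[x]/(f).

Final answer: a · b ≡ 6·x^2 + 17·x + 3 (mod f(x))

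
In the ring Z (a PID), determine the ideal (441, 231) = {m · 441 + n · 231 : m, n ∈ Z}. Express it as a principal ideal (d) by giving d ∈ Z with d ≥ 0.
In the PID Z, (a, b) is generated by gcd(a, b). Compute gcd(441, 231) with the extended Euclidean algorithm, tracking rows (r, s, t) with s·441 + t·231 = r:
  row A: (441, 1, 0)   [1·441 + 0·231 = 441]
  row B: (231, 0, 1)   [0·441 + 1·231 = 231]
  441 = 1·231 + 210   → row C = row A − 1·row B = (210, 1, −1)   [check: 1·441 − 1·231 = 210]
  231 = 1·210 + 21   → row D = row B − 1·row C = (21, −1, 2)   [check: −1·441 + 2·231 = 21]
  210 = 10·21 + 0   → remainder 0, stop. gcd = 21 (last nonzero row D).
So gcd(441, 231) = 21, with Bézout identity −1·441 + 2·231 = 21. Containment (⊇): the Bézout identity exhibits 21 as an element of (441, 231), giving (21) ⊆ (441, 231). Containment (⊆): since 21 | 441 and 21 | 231 (441 = 21·21, 231 = 21·11), every Z-linear combination of 441 and 231 is divisible by 21, so (441, 231) ⊆ (21). Therefore (441, 231) = (21), d = 21.

Final answer: (441, 231) = (21); d = 21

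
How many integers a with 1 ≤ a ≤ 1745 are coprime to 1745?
The number of a ∈ {1, ..., 1745} with gcd(a, 1745) = 1 is by definition Euler's totient φ(1745). φ is multiplicative, with φ(p^e) = p^e − p^(e−1). Factorise 1745 = 5 · 349. Then
  φ(1745) = (5 − 1) · (349 − 1) = 4 · 348 = 1392.
So there are 1392 such integers.

Final answer: 1392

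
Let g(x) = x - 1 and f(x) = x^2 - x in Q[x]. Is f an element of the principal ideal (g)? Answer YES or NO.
YES

In Q[x] the ideal (g) consists of all multiples of g, so f ∈ (g) iff g | f, i.e. iff the remainder of f on division by g is 0. Divide f by g (g is monic, so eliminate the leading term of the running remainder at each step):
  leading term x^2: subtract (x)·g(x) = x^2 - x, leaving 0
The remainder is 0, so f(x) = g(x) · h(x) with h(x) = x. Hence g | f, i.e. f ∈ (g).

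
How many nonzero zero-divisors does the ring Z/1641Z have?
Z/1641Z has 548 nonzero zero-divisors

In Z/1641Z each nonzero element is either a unit (gcd with 1641 is 1) or a zero-divisor (gcd > 1). The number of units is φ(1641): factorise 1641 = 3 · 547, so φ(1641) = (3 − 1) · (547 − 1) = 2 · 546 = 1092. The nonzero elements number 1641 − 1 = 1640. Hence the nonzero zero-divisors number 1640 − 1092 = 548.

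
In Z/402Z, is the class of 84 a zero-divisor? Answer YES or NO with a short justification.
gcd(84, 402) = 6 > 1, so 84 is not a unit in Z/402Z. In Z/nZ every nonzero non-unit is a zero-divisor: explicitly, take b = 402/gcd = 67 ≠ 0 (mod 402); then 84·67 = 5628 = 14·402, i.e. 84·67 ≡ 0 (mod 402). So 84 is a zero-divisor.

Final answer: YES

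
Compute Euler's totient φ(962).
φ is multiplicative, with φ(p^e) = p^e − p^(e−1). Factorise 962 = 2 · 13 · 37. Then
  φ(962) = (2 − 1) · (13 − 1) · (37 − 1) = 1 · 12 · 36 = 432.

Final answer: φ(962) = 432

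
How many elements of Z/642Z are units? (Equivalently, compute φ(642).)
Z/642Z has φ(642) = 212 units

An element a ∈ Z/642Z is a unit iff gcd(a, 642) = 1, so the number of units is φ(642). φ is multiplicative, with φ(p^e) = p^e − p^(e−1). Factorise 642 = 2 · 3 · 107. Then
  φ(642) = (2 − 1) · (3 − 1) · (107 − 1) = 1 · 2 · 106 = 212.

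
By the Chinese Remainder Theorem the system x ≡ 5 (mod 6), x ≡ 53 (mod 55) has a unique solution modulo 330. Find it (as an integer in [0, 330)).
x ≡ 53 (mod 330); the representative in [0, 330) is 53

The moduli 6, 55 are pairwise coprime, so by the CRT there is a unique solution mod 6·55 = 330.
Solve by successive substitution. Start with x ≡ 5 (mod 6).
  Combine with x ≡ 53 (mod 55): write x = 5 + 6·t and require 5 + 6·t ≡ 53 (mod 55), i.e. 6·t ≡ 53 − 5 ≡ 48 (mod 55). Since 6^(−1) ≡ 46 (mod 55), t ≡ 46·48 ≡ 8 (mod 55). So x ≡ 5 + 6·8 = 53 (mod 330).
Unique solution in [0, 330): x = 53.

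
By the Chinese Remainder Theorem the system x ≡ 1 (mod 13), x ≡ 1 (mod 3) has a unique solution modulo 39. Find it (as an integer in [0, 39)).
x ≡ 1 (mod 39); the representative in [0, 39) is 1

The moduli 13, 3 are pairwise coprime, so by the CRT there is a unique solution mod 13·3 = 39.
Solve by successive substitution. Start with x ≡ 1 (mod 13).
  Combine with x ≡ 1 (mod 3): write x = 1 + 13·t and require 1 + 13·t ≡ 1 (mod 3), i.e. 13·t ≡ 1 − 1 ≡ 0 (mod 3). Since 13^(−1) ≡ 1 (mod 3) (13 ≡ 1 (mod 3)), t ≡ 1·0 ≡ 0 (mod 3). So x ≡ 1 + 13·0 = 1 (mod 39).
Unique solution in [0, 39): x = 1.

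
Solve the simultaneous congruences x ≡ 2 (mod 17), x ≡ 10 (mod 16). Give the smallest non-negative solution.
x ≡ 138 (mod 272); the representative in [0, 272) is 138

The moduli 17, 16 are pairwise coprime, so by the CRT there is a unique solution mod 17·16 = 272.
Solve by successive substitution. Start with x ≡ 2 (mod 17).
  Combine with x ≡ 10 (mod 16): write x = 2 + 17·t and require 2 + 17·t ≡ 10 (mod 16), i.e. 17·t ≡ 10 − 2 ≡ 8 (mod 16). Since 17^(−1) ≡ 1 (mod 16) (17 ≡ 1 (mod 16)), t ≡ 1·8 ≡ 8 (mod 16). So x ≡ 2 + 17·8 = 138 (mod 272).
Unique solution in [0, 272): x = 138.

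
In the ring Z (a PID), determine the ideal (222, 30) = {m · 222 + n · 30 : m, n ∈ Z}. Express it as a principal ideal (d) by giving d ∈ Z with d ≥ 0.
In the PID Z, (a, b) is generated by gcd(a, b). Compute gcd(222, 30) with the extended Euclidean algorithm, tracking rows (r, s, t) with s·222 + t·30 = r:
  row A: (222, 1, 0)   [1·222 + 0·30 = 222]
  row B: (30, 0, 1)   [0·222 + 1·30 = 30]
  222 = 7·30 + 12   → row C = row A − 7·row B = (12, 1, −7)   [check: 1·222 − 7·30 = 12]
  30 = 2·12 + 6   → row D = row B − 2·row C = (6, −2, 15)   [check: −2·222 + 15·30 = 6]
  12 = 2·6 + 0   → remainder 0, stop. gcd = 6 (last nonzero row D).
So gcd(222, 30) = 6, with Bézout identity −2·222 + 15·30 = 6. Containment (⊇): the Bézout identity exhibits 6 as an element of (222, 30), giving (6) ⊆ (222, 30). Containment (⊆): since 6 | 222 and 6 | 30 (222 = 6·37, 30 = 6·5), every Z-linear combination of 222 and 30 is divisible by 6, so (222, 30) ⊆ (6). Therefore (222, 30) = (6), d = 6.

Final answer: (222, 30) = (6); d = 6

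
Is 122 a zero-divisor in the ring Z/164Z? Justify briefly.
gcd(122, 164) = 2 > 1, so 122 is not a unit in Z/164Z. In Z/nZ every nonzero non-unit is a zero-divisor: explicitly, take b = 164/gcd = 82 ≠ 0 (mod 164); then 122·82 = 10004 = 61·164, i.e. 122·82 ≡ 0 (mod 164). So 122 is a zero-divisor.

Final answer: YES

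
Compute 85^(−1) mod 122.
Apply the extended Euclidean algorithm to (122, 85), tracking rows (r, s, t) with s·122 + t·85 = r. Each division r_prev = q·r_cur + r_new produces the new row as (previous row) − q·(current row):
  row A: (122, 1, 0)   [1·122 + 0·85 = 122]
  row B: (85, 0, 1)   [0·122 + 1·85 = 85]
  122 = 1·85 + 37   → row C = row A − 1·row B = (37, 1, −1)   [check: 1·122 − 1·85 = 37]
  85 = 2·37 + 11   → row D = row B − 2·row C = (11, −2, 3)   [check: −2·122 + 3·85 = 11]
  37 = 3·11 + 4   → row E = row C − 3·row D = (4, 7, −10)   [check: 7·122 − 10·85 = 4]
  11 = 2·4 + 3   → row F = row D − 2·row E = (3, −16, 23)   [check: −16·122 + 23·85 = 3]
  4 = 1·3 + 1   → row G = row E − 1·row F = (1, 23, −33)   [check: 23·122 − 33·85 = 1]
  3 = 3·1 + 0   → remainder 0, stop. gcd = 1 (last nonzero row G).
The gcd is 1, so 85 is invertible mod 122. The last nonzero row gives 23·122 − 33·85 = 1, so t = −33. So 85^(−1) ≡ −33 ≡ 89 (mod 122). Verify: 85 · 89 = 7565 ≡ 1 (mod 122). ✓

Final answer: 85^(−1) ≡ 89 (mod 122)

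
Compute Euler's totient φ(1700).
φ is multiplicative, with φ(p^e) = p^e − p^(e−1). Factorise 1700 = 2^2 · 5^2 · 17. Then
  φ(1700) = (2^2 − 2^1) · (5^2 − 5^1) · (17 − 1) = 2 · 20 · 16 = 640.

Final answer: φ(1700) = 640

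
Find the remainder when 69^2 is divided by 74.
25

Use repeated squaring. Binary(2) = 10. Walk through the bits of the exponent 2 left-to-right: at each bit after the leading one, square the running value, then multiply by 69 if the bit is 1 (always reducing mod 74):
  bit 1 = 1 (leading): start with 69.
  bit 2 = 0: square 69^2 = 4761 ≡ 25 (mod 74).
Final value: 69^2 ≡ 25 (mod 74).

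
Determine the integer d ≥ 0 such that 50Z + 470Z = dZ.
(50, 470) = (10); d = 10

In the PID Z, (a, b) is generated by gcd(a, b). Compute gcd(470, 50) with the extended Euclidean algorithm, tracking rows (r, s, t) with s·470 + t·50 = r:
  row A: (470, 1, 0)   [1·470 + 0·50 = 470]
  row B: (50, 0, 1)   [0·470 + 1·50 = 50]
  470 = 9·50 + 20   → row C = row A − 9·row B = (20, 1, −9)   [check: 1·470 − 9·50 = 20]
  50 = 2·20 + 10   → row D = row B − 2·row C = (10, −2, 19)   [check: −2·470 + 19·50 = 10]
  20 = 2·10 + 0   → remainder 0, stop. gcd = 10 (last nonzero row D).
So gcd(50, 470) = 10, with Bézout identity −2·470 + 19·50 = 10. Containment (⊇): the Bézout identity exhibits 10 as an element of (50, 470), giving (10) ⊆ (50, 470). Containment (⊆): since 10 | 50 and 10 | 470 (50 = 10·5, 470 = 10·47), every Z-linear combination of 50 and 470 is divisible by 10, so (50, 470) ⊆ (10). Therefore (50, 470) = (10), d = 10.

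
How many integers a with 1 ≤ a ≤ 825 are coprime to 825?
400

The number of a ∈ {1, ..., 825} with gcd(a, 825) = 1 is by definition Euler's totient φ(825). φ is multiplicative, with φ(p^e) = p^e − p^(e−1). Factorise 825 = 3 · 5^2 · 11. Then
  φ(825) = (3 − 1) · (5^2 − 5^1) · (11 − 1) = 2 · 20 · 10 = 400.
So there are 400 such integers.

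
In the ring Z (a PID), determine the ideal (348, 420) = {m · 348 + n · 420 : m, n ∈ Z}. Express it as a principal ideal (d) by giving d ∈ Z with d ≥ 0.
(348, 420) = (12); d = 12

In the PID Z, (a, b) is generated by gcd(a, b). Compute gcd(420, 348) with the extended Euclidean algorithm, tracking rows (r, s, t) with s·420 + t·348 = r:
  row A: (420, 1, 0)   [1·420 + 0·348 = 420]
  row B: (348, 0, 1)   [0·420 + 1·348 = 348]
  420 = 1·348 + 72   → row C = row A − 1·row B = (72, 1, −1)   [check: 1·420 − 1·348 = 72]
  348 = 4·72 + 60   → row D = row B − 4·row C = (60, −4, 5)   [check: −4·420 + 5·348 = 60]
  72 = 1·60 + 12   → row E = row C − 1·row D = (12, 5, −6)   [check: 5·420 − 6·348 = 12]
  60 = 5·12 + 0   → remainder 0, stop. gcd = 12 (last nonzero row E).
So gcd(348, 420) = 12, with Bézout identity 5·420 − 6·348 = 12. Containment (⊇): the Bézout identity exhibits 12 as an element of (348, 420), giving (12) ⊆ (348, 420). Containment (⊆): since 12 | 348 and 12 | 420 (348 = 12·29, 420 = 12·35), every Z-linear combination of 348 and 420 is divisible by 12, so (348, 420) ⊆ (12). Therefore (348, 420) = (12), d = 12.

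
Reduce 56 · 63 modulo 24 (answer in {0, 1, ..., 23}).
Reduce the factors first: 56 ≡ 8, 63 ≡ 15 (mod 24), so 56 · 63 ≡ 8 · 15 (mod 24). 8 · 15 = 120. Dividing by 24: 120 = 5·24 + 0. So (56 · 63) mod 24 = 0.

Final answer: 0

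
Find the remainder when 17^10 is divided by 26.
9

Use repeated squaring. Binary(10) = 1010. Walk through the bits of the exponent 10 left-to-right: at each bit after the leading one, square the running value, then multiply by 17 if the bit is 1 (always reducing mod 26):
  bit 1 = 1 (leading): start with 17.
  bit 2 = 0: square 17^2 = 289 ≡ 3 (mod 26).
  bit 3 = 1: square 3^2 = 9; bit is 1, so multiply 9·17 = 153 ≡ 23 (mod 26).
  bit 4 = 0: square 23^2 = 529 ≡ 9 (mod 26).
Final value: 17^10 ≡ 9 (mod 26).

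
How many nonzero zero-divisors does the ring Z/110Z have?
In Z/110Z each nonzero element is either a unit (gcd with 110 is 1) or a zero-divisor (gcd > 1). The number of units is φ(110): factorise 110 = 2 · 5 · 11, so φ(110) = (2 − 1) · (5 − 1) · (11 − 1) = 1 · 4 · 10 = 40. The nonzero elements number 110 − 1 = 109. Hence the nonzero zero-divisors number 109 − 40 = 69.

Final answer: Z/110Z has 69 nonzero zero-divisors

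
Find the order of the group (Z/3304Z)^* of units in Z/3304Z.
|(Z/3304Z)^*| = 1392

(Z/3304Z)^* consists of the classes a with gcd(a, 3304) = 1, so its order is φ(3304). φ is multiplicative, with φ(p^e) = p^e − p^(e−1). Factorise 3304 = 2^3 · 7 · 59. Then
  φ(3304) = (2^3 − 2^2) · (7 − 1) · (59 − 1) = 4 · 6 · 58 = 1392.
Thus |(Z/3304Z)^*| = 1392.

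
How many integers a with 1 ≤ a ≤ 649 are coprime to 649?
The number of a ∈ {1, ..., 649} with gcd(a, 649) = 1 is by definition Euler's totient φ(649). φ is multiplicative, with φ(p^e) = p^e − p^(e−1). Factorise 649 = 11 · 59. Then
  φ(649) = (11 − 1) · (59 − 1) = 10 · 58 = 580.
So there are 580 such integers.

Final answer: 580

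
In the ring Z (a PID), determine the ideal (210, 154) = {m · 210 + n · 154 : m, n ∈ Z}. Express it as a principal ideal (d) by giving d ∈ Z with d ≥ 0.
In the PID Z, (a, b) is generated by gcd(a, b). Compute gcd(210, 154) with the extended Euclidean algorithm, tracking rows (r, s, t) with s·210 + t·154 = r:
  row A: (210, 1, 0)   [1·210 + 0·154 = 210]
  row B: (154, 0, 1)   [0·210 + 1·154 = 154]
  210 = 1·154 + 56   → row C = row A − 1·row B = (56, 1, −1)   [check: 1·210 − 1·154 = 56]
  154 = 2·56 + 42   → row D = row B − 2·row C = (42, −2, 3)   [check: −2·210 + 3·154 = 42]
  56 = 1·42 + 14   → row E = row C − 1·row D = (14, 3, −4)   [check: 3·210 − 4·154 = 14]
  42 = 3·14 + 0   → remainder 0, stop. gcd = 14 (last nonzero row E).
So gcd(210, 154) = 14, with Bézout identity 3·210 − 4·154 = 14. Containment (⊇): the Bézout identity exhibits 14 as an element of (210, 154), giving (14) ⊆ (210, 154). Containment (⊆): since 14 | 210 and 14 | 154 (210 = 14·15, 154 = 14·11), every Z-linear combination of 210 and 154 is divisible by 14, so (210, 154) ⊆ (14). Therefore (210, 154) = (14), d = 14.

Final answer: (210, 154) = (14); d = 14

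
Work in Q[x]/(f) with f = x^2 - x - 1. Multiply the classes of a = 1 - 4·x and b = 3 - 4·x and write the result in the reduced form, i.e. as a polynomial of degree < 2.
a · b ≡ 19 (mod f(x))

First multiply in Q[x] without reducing: a · b = 16·x^2 - 16·x + 3. Now divide by f(x) = x^2 - x - 1, eliminating the leading term at each step:
  leading term 16·x^2: subtract (16)·f(x) = 16·x^2 - 16·x - 16, leaving 19
The degree is now < 2, so this is the remainder. Hence a · b ≡ 19 in Q[x]/(f).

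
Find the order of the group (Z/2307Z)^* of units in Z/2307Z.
|(Z/2307Z)^*| = 1536

(Z/2307Z)^* consists of the classes a with gcd(a, 2307) = 1, so its order is φ(2307). φ is multiplicative, with φ(p^e) = p^e − p^(e−1). Factorise 2307 = 3 · 769. Then
  φ(2307) = (3 − 1) · (769 − 1) = 2 · 768 = 1536.
Thus |(Z/2307Z)^*| = 1536.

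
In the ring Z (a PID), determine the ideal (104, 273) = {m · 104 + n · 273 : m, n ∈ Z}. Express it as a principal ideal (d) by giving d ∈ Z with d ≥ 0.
In the PID Z, (a, b) is generated by gcd(a, b). Compute gcd(273, 104) with the extended Euclidean algorithm, tracking rows (r, s, t) with s·273 + t·104 = r:
  row A: (273, 1, 0)   [1·273 + 0·104 = 273]
  row B: (104, 0, 1)   [0·273 + 1·104 = 104]
  273 = 2·104 + 65   → row C = row A − 2·row B = (65, 1, −2)   [check: 1·273 − 2·104 = 65]
  104 = 1·65 + 39   → row D = row B − 1·row C = (39, −1, 3)   [check: −1·273 + 3·104 = 39]
  65 = 1·39 + 26   → row E = row C − 1·row D = (26, 2, −5)   [check: 2·273 − 5·104 = 26]
  39 = 1·26 + 13   → row F = row D − 1·row E = (13, −3, 8)   [check: −3·273 + 8·104 = 13]
  26 = 2·13 + 0   → remainder 0, stop. gcd = 13 (last nonzero row F).
So gcd(104, 273) = 13, with Bézout identity −3·273 + 8·104 = 13. Containment (⊇): the Bézout identity exhibits 13 as an element of (104, 273), giving (13) ⊆ (104, 273). Containment (⊆): since 13 | 104 and 13 | 273 (104 = 13·8, 273 = 13·21), every Z-linear combination of 104 and 273 is divisible by 13, so (104, 273) ⊆ (13). Therefore (104, 273) = (13), d = 13.

Final answer: (104, 273) = (13); d = 13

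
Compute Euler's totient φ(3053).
φ(3053) = 2940

φ is multiplicative, with φ(p^e) = p^e − p^(e−1). Factorise 3053 = 43 · 71. Then
  φ(3053) = (43 − 1) · (71 − 1) = 42 · 70 = 2940.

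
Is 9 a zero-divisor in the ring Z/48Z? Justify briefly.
gcd(9, 48) = 3 > 1, so 9 is not a unit in Z/48Z. In Z/nZ every nonzero non-unit is a zero-divisor: explicitly, take b = 48/gcd = 16 ≠ 0 (mod 48); then 9·16 = 144 = 3·48, i.e. 9·16 ≡ 0 (mod 48). So 9 is a zero-divisor.

Final answer: YES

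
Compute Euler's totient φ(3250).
φ is multiplicative, with φ(p^e) = p^e − p^(e−1). Factorise 3250 = 2 · 5^3 · 13. Then
  φ(3250) = (2 − 1) · (5^3 − 5^2) · (13 − 1) = 1 · 100 · 12 = 1200.

Final answer: φ(3250) = 1200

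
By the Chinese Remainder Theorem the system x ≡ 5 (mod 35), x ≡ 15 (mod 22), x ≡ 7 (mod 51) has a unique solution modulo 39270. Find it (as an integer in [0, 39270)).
x ≡ 16735 (mod 39270); the representative in [0, 39270) is 16735

The moduli 35, 22, 51 are pairwise coprime, so by the CRT there is a unique solution mod 35·22·51 = 39270.
Solve by successive substitution. Start with x ≡ 5 (mod 35).
  Combine with x ≡ 15 (mod 22): write x = 5 + 35·t and require 5 + 35·t ≡ 15 (mod 22), i.e. 35·t ≡ 15 − 5 ≡ 10 (mod 22). Since 35^(−1) ≡ 17 (mod 22) (35 ≡ 13 (mod 22)), t ≡ 17·10 ≡ 16 (mod 22). So x ≡ 5 + 35·16 = 565 (mod 770).
  Combine with x ≡ 7 (mod 51): write x = 565 + 770·t and require 565 + 770·t ≡ 7 (mod 51), i.e. 770·t ≡ 7 − 565 ≡ 3 (mod 51). Since 770^(−1) ≡ 41 (mod 51) (770 ≡ 5 (mod 51)), t ≡ 41·3 ≡ 21 (mod 51). So x ≡ 565 + 770·21 = 16735 (mod 39270).
Unique solution in [0, 39270): x = 16735.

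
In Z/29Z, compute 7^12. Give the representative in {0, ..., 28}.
Use repeated squaring. Binary(12) = 1100. Walk through the bits of the exponent 12 left-to-right: at each bit after the leading one, square the running value, then multiply by 7 if the bit is 1 (always reducing mod 29):
  bit 1 = 1 (leading): start with 7.
  bit 2 = 1: square 7^2 = 49 ≡ 20; bit is 1, so multiply 20·7 = 140 ≡ 24 (mod 29).
  bit 3 = 0: square 24^2 = 576 ≡ 25 (mod 29).
  bit 4 = 0: square 25^2 = 625 ≡ 16 (mod 29).
Final value: 7^12 ≡ 16 (mod 29).

Final answer: 16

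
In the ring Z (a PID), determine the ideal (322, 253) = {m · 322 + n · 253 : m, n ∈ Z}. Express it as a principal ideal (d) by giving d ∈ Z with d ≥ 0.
(322, 253) = (23); d = 23

In the PID Z, (a, b) is generated by gcd(a, b). Compute gcd(322, 253) with the extended Euclidean algorithm, tracking rows (r, s, t) with s·322 + t·253 = r:
  row A: (322, 1, 0)   [1·322 + 0·253 = 322]
  row B: (253, 0, 1)   [0·322 + 1·253 = 253]
  322 = 1·253 + 69   → row C = row A − 1·row B = (69, 1, −1)   [check: 1·322 − 1·253 = 69]
  253 = 3·69 + 46   → row D = row B − 3·row C = (46, −3, 4)   [check: −3·322 + 4·253 = 46]
  69 = 1·46 + 23   → row E = row C − 1·row D = (23, 4, −5)   [check: 4·322 − 5·253 = 23]
  46 = 2·23 + 0   → remainder 0, stop. gcd = 23 (last nonzero row E).
So gcd(322, 253) = 23, with Bézout identity 4·322 − 5·253 = 23. Containment (⊇): the Bézout identity exhibits 23 as an element of (322, 253), giving (23) ⊆ (322, 253). Containment (⊆): since 23 | 322 and 23 | 253 (322 = 23·14, 253 = 23·11), every Z-linear combination of 322 and 253 is divisible by 23, so (322, 253) ⊆ (23). Therefore (322, 253) = (23), d = 23.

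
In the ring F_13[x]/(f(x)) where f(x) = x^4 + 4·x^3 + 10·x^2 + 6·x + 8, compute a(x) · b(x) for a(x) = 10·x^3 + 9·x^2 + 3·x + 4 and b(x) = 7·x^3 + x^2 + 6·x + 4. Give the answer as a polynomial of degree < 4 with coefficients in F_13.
a · b ≡ 6·x^3 + 3·x^2 + 7·x + 1 (mod f(x))

Multiply as integer polynomials: a · b = 70·x^6 + 73·x^5 + 90·x^4 + 125·x^3 + 58·x^2 + 36·x + 16. Reducing coefficients mod 13: a · b ≡ 5·x^6 + 8·x^5 + 12·x^4 + 8·x^3 + 6·x^2 + 10·x + 3. Now divide by f(x) = x^4 + 4·x^3 + 10·x^2 + 6·x + 8 in F_13[x], eliminating the leading term at each step:
  leading term 5·x^6: subtract (5·x^2)·f(x) = 5·x^6 + 7·x^5 + 11·x^4 + 4·x^3 + x^2, leaving x^5 + x^4 + 4·x^3 + 5·x^2 + 10·x + 3 (coefficients mod 13)
  leading term x^5: subtract (x)·f(x) = x^5 + 4·x^4 + 10·x^3 + 6·x^2 + 8·x, leaving 10·x^4 + 7·x^3 + 12·x^2 + 2·x + 3 (coefficients mod 13)
  leading term 10·x^4: subtract (10)·f(x) = 10·x^4 + x^3 + 9·x^2 + 8·x + 2, leaving 6·x^3 + 3·x^2 + 7·x + 1 (coefficients mod 13)
The degree is now < 4, so this is the remainder. Hence a · b ≡ 6·x^3 + 3·x^2 + 7·x + 1 in F_13[x]/(f).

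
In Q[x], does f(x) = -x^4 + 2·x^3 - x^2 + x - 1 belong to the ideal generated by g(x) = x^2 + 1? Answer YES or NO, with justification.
In Q[x] the ideal (g) consists of all multiples of g, so f ∈ (g) iff g | f, i.e. iff the remainder of f on division by g is 0. Divide f by g (g is monic, so eliminate the leading term of the running remainder at each step):
  leading term -x^4: subtract (-x^2)·g(x) = -x^4 - x^2, leaving 2·x^3 + x - 1
  leading term 2·x^3: subtract (2·x)·g(x) = 2·x^3 + 2·x, leaving -x - 1
The remainder r(x) = -x - 1 ≠ 0 (and deg r < deg g), so g ∤ f, i.e. f ∉ (g).

Final answer: NO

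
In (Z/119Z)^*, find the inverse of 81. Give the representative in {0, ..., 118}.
Apply the extended Euclidean algorithm to (119, 81), tracking rows (r, s, t) with s·119 + t·81 = r. Each division r_prev = q·r_cur + r_new produces the new row as (previous row) − q·(current row):
  row A: (119, 1, 0)   [1·119 + 0·81 = 119]
  row B: (81, 0, 1)   [0·119 + 1·81 = 81]
  119 = 1·81 + 38   → row C = row A − 1·row B = (38, 1, −1)   [check: 1·119 − 1·81 = 38]
  81 = 2·38 + 5   → row D = row B − 2·row C = (5, −2, 3)   [check: −2·119 + 3·81 = 5]
  38 = 7·5 + 3   → row E = row C − 7·row D = (3, 15, −22)   [check: 15·119 − 22·81 = 3]
  5 = 1·3 + 2   → row F = row D − 1·row E = (2, −17, 25)   [check: −17·119 + 25·81 = 2]
  3 = 1·2 + 1   → row G = row E − 1·row F = (1, 32, −47)   [check: 32·119 − 47·81 = 1]
  2 = 2·1 + 0   → remainder 0, stop. gcd = 1 (last nonzero row G).
The gcd is 1, so 81 is invertible mod 119. The last nonzero row gives 32·119 − 47·81 = 1, so t = −47. So 81^(−1) ≡ −47 ≡ 72 (mod 119). Verify: 81 · 72 = 5832 ≡ 1 (mod 119). ✓

Final answer: 81^(−1) ≡ 72 (mod 119)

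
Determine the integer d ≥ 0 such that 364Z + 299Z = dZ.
In the PID Z, (a, b) is generated by gcd(a, b). Compute gcd(364, 299) with the extended Euclidean algorithm, tracking rows (r, s, t) with s·364 + t·299 = r:
  row A: (364, 1, 0)   [1·364 + 0·299 = 364]
  row B: (299, 0, 1)   [0·364 + 1·299 = 299]
  364 = 1·299 + 65   → row C = row A − 1·row B = (65, 1, −1)   [check: 1·364 − 1·299 = 65]
  299 = 4·65 + 39   → row D = row B − 4·row C = (39, −4, 5)   [check: −4·364 + 5·299 = 39]
  65 = 1·39 + 26   → row E = row C − 1·row D = (26, 5, −6)   [check: 5·364 − 6·299 = 26]
  39 = 1·26 + 13   → row F = row D − 1·row E = (13, −9, 11)   [check: −9·364 + 11·299 = 13]
  26 = 2·13 + 0   → remainder 0, stop. gcd = 13 (last nonzero row F).
So gcd(364, 299) = 13, with Bézout identity −9·364 + 11·299 = 13. Containment (⊇): the Bézout identity exhibits 13 as an element of (364, 299), giving (13) ⊆ (364, 299). Containment (⊆): since 13 | 364 and 13 | 299 (364 = 13·28, 299 = 13·23), every Z-linear combination of 364 and 299 is divisible by 13, so (364, 299) ⊆ (13). Therefore (364, 299) = (13), d = 13.

Final answer: (364, 299) = (13); d = 13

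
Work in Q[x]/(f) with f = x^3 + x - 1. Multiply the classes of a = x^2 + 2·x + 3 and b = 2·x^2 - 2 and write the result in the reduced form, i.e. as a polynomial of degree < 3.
First multiply in Q[x] without reducing: a · b = 2·x^4 + 4·x^3 + 4·x^2 - 4·x - 6. Now divide by f(x) = x^3 + x - 1, eliminating the leading term at each step:
  leading term 2·x^4: subtract (2·x)·f(x) = 2·x^4 + 2·x^2 - 2·x, leaving 4·x^3 + 2·x^2 - 2·x - 6
  leading term 4·x^3: subtract (4)·f(x) = 4·x^3 + 4·x - 4, leaving 2·x^2 - 6·x - 2
The degree is now < 3, so this is the remainder. Hence a · b ≡ 2·x^2 - 6·x - 2 in Q[x]/(f).

Final answer: a · b ≡ 2·x^2 - 6·x - 2 (mod f(x))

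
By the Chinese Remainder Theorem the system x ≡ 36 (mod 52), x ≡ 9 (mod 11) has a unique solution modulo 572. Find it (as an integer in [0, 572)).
The moduli 52, 11 are pairwise coprime, so by the CRT there is a unique solution mod 52·11 = 572.
Solve by successive substitution. Start with x ≡ 36 (mod 52).
  Combine with x ≡ 9 (mod 11): write x = 36 + 52·t and require 36 + 52·t ≡ 9 (mod 11), i.e. 52·t ≡ 9 − 36 ≡ 6 (mod 11). Since 52^(−1) ≡ 7 (mod 11) (52 ≡ 8 (mod 11)), t ≡ 7·6 ≡ 9 (mod 11). So x ≡ 36 + 52·9 = 504 (mod 572).
Unique solution in [0, 572): x = 504.

Final answer: x ≡ 504 (mod 572); the representative in [0, 572) is 504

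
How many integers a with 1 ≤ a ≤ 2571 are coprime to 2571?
1712

The number of a ∈ {1, ..., 2571} with gcd(a, 2571) = 1 is by definition Euler's totient φ(2571). φ is multiplicative, with φ(p^e) = p^e − p^(e−1). Factorise 2571 = 3 · 857. Then
  φ(2571) = (3 − 1) · (857 − 1) = 2 · 856 = 1712.
So there are 1712 such integers.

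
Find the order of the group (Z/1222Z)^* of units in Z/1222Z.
(Z/1222Z)^* consists of the classes a with gcd(a, 1222) = 1, so its order is φ(1222). φ is multiplicative, with φ(p^e) = p^e − p^(e−1). Factorise 1222 = 2 · 13 · 47. Then
  φ(1222) = (2 − 1) · (13 − 1) · (47 − 1) = 1 · 12 · 46 = 552.
Thus |(Z/1222Z)^*| = 552.

Final answer: |(Z/1222Z)^*| = 552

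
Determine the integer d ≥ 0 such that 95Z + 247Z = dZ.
(95, 247) = (19); d = 19

In the PID Z, (a, b) is generated by gcd(a, b). Compute gcd(247, 95) with the extended Euclidean algorithm, tracking rows (r, s, t) with s·247 + t·95 = r:
  row A: (247, 1, 0)   [1·247 + 0·95 = 247]
  row B: (95, 0, 1)   [0·247 + 1·95 = 95]
  247 = 2·95 + 57   → row C = row A − 2·row B = (57, 1, −2)   [check: 1·247 − 2·95 = 57]
  95 = 1·57 + 38   → row D = row B − 1·row C = (38, −1, 3)   [check: −1·247 + 3·95 = 38]
  57 = 1·38 + 19   → row E = row C − 1·row D = (19, 2, −5)   [check: 2·247 − 5·95 = 19]
  38 = 2·19 + 0   → remainder 0, stop. gcd = 19 (last nonzero row E).
So gcd(95, 247) = 19, with Bézout identity 2·247 − 5·95 = 19. Containment (⊇): the Bézout identity exhibits 19 as an element of (95, 247), giving (19) ⊆ (95, 247). Containment (⊆): since 19 | 95 and 19 | 247 (95 = 19·5, 247 = 19·13), every Z-linear combination of 95 and 247 is divisible by 19, so (95, 247) ⊆ (19). Therefore (95, 247) = (19), d = 19.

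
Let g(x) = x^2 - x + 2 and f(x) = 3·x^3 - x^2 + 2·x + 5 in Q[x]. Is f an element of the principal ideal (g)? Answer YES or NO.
NO

In Q[x] the ideal (g) consists of all multiples of g, so f ∈ (g) iff g | f, i.e. iff the remainder of f on division by g is 0. Divide f by g (g is monic, so eliminate the leading term of the running remainder at each step):
  leading term 3·x^3: subtract (3·x)·g(x) = 3·x^3 - 3·x^2 + 6·x, leaving 2·x^2 - 4·x + 5
  leading term 2·x^2: subtract (2)·g(x) = 2·x^2 - 2·x + 4, leaving 1 - 2·x
The remainder r(x) = 1 - 2·x ≠ 0 (and deg r < deg g), so g ∤ f, i.e. f ∉ (g).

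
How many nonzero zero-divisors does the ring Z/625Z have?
In Z/625Z each nonzero element is either a unit (gcd with 625 is 1) or a zero-divisor (gcd > 1). The number of units is φ(625): factorise 625 = 5^4, so φ(625) = (5^4 − 5^3) = 500 = 500. The nonzero elements number 625 − 1 = 624. Hence the nonzero zero-divisors number 624 − 500 = 124.

Final answer: Z/625Z has 124 nonzero zero-divisors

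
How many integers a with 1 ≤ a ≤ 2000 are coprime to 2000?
The number of a ∈ {1, ..., 2000} with gcd(a, 2000) = 1 is by definition Euler's totient φ(2000). φ is multiplicative, with φ(p^e) = p^e − p^(e−1). Factorise 2000 = 2^4 · 5^3. Then
  φ(2000) = (2^4 − 2^3) · (5^3 − 5^2) = 8 · 100 = 800.
So there are 800 such integers.

Final answer: 800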